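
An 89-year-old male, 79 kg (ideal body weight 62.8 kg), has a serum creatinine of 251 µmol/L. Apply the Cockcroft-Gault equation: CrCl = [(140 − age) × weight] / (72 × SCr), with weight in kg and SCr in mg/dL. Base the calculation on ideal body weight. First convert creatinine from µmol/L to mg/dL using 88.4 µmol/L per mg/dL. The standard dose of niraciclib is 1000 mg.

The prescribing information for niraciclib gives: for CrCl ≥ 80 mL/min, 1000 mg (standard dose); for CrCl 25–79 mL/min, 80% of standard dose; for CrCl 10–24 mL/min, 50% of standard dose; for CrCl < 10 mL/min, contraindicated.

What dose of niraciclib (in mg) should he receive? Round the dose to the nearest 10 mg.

500 mg

SCr = 251 / 88.4 = 2.839 mg/dL
CrCl = (140 − 89) × 62.8 / (72 × 2.839) = 3202.8 / 204.41 ≈ 15.7 mL/min
CrCl ≈ 16 mL/min → bracket 10–24 mL/min.
50% of 1000 mg = 500 mg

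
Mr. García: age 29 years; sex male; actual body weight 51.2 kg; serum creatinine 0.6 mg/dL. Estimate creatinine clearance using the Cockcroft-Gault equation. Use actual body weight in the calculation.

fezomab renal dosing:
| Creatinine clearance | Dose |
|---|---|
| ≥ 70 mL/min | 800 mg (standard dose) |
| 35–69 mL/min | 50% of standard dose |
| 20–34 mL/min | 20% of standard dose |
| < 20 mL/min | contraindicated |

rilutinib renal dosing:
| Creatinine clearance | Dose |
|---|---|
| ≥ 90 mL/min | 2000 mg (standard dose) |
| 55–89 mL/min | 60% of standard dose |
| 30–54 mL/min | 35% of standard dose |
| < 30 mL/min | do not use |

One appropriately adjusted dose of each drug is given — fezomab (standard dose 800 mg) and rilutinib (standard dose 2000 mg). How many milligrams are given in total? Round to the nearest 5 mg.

2800 mg

CrCl = (140 − 29) × 51.2 / (72 × 0.6) = 5683.2 / 43.20 ≈ 131.6 mL/min
CrCl ≈ 132 mL/min.
fezomab: ≥ 70 mL/min → 100% of 800 mg = 800 mg.
rilutinib: ≥ 90 mL/min → 100% of 2000 mg = 2000 mg.
Total = 800 + 2000 = 2800 mg.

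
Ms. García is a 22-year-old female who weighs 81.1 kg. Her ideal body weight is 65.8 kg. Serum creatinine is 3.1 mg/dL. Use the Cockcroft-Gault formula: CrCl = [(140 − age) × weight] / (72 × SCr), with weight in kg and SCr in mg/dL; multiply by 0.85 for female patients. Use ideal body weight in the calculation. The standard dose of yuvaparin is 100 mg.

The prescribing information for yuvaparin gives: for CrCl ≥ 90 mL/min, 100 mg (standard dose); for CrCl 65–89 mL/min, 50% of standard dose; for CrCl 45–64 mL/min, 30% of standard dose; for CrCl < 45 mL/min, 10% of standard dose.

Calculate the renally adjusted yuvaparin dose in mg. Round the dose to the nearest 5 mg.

CrCl = (140 − 22) × 65.8 / (72 × 3.1) × 0.85 = 7764.4 / 223.20 × 0.85 ≈ 29.6 mL/min
CrCl ≈ 30 mL/min → bracket < 45 mL/min.
10% of 100 mg = 10 mg

10 mg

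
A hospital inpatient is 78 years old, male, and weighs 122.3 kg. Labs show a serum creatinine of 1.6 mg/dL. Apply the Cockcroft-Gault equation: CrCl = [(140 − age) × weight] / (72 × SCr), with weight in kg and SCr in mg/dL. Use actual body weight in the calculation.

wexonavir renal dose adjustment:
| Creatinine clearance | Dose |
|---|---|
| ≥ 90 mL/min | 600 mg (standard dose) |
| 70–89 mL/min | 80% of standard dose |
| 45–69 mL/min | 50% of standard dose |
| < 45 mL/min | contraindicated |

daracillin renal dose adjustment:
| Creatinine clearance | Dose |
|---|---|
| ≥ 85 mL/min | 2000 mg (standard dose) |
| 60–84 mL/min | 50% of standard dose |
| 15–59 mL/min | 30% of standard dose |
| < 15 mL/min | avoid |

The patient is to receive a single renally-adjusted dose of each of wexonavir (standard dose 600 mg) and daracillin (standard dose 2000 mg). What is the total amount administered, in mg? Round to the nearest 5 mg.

1300 mg

CrCl = (140 − 78) × 122.3 / (72 × 1.6) = 7582.6 / 115.20 ≈ 65.8 mL/min
CrCl ≈ 66 mL/min.
wexonavir: 45–69 mL/min → 50% of 600 mg = 300 mg.
daracillin: 60–84 mL/min → 50% of 2000 mg = 1000 mg.
Total = 300 + 1000 = 1300 mg.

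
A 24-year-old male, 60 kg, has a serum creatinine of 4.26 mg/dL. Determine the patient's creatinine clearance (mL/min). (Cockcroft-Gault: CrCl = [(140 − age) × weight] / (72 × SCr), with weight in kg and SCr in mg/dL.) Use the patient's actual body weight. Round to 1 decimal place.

22.7 mL/min

CrCl = (140 − 24) × 60 / (72 × 4.26) = 6960.0 / 306.72 ≈ 22.7 mL/min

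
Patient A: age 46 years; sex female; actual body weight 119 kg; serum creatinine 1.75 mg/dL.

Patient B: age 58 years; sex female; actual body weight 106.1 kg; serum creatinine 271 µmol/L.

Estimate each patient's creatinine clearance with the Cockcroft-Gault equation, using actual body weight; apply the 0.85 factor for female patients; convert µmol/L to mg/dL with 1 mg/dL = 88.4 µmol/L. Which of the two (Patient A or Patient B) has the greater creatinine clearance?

Patient A: CrCl = (140 − 46) × 119 / (72 × 1.75) × 0.85 = 11186.0 / 126.00 × 0.85 ≈ 75.5 mL/min
Patient B: SCr = 271 / 88.4 = 3.066 mg/dL
Patient B: CrCl = (140 − 58) × 106.1 / (72 × 3.066) × 0.85 = 8700.2 / 220.75 × 0.85 ≈ 33.5 mL/min
75.5 vs 33.5 mL/min → Patient A is higher.

Patient A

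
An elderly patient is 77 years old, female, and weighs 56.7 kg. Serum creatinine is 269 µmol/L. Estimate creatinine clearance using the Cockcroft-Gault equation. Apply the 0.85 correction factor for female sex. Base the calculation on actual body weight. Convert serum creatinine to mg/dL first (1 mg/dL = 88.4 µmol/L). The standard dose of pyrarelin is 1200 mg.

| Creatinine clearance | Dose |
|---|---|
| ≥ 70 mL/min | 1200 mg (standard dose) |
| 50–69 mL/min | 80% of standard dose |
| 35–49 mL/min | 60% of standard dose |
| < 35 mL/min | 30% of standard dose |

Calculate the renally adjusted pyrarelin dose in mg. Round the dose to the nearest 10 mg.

360 mg

SCr = 269 / 88.4 = 3.043 mg/dL
CrCl = (140 − 77) × 56.7 / (72 × 3.043) × 0.85 = 3572.1 / 219.10 × 0.85 ≈ 13.9 mL/min
CrCl ≈ 14 mL/min → bracket < 35 mL/min.
30% of 1200 mg = 360 mg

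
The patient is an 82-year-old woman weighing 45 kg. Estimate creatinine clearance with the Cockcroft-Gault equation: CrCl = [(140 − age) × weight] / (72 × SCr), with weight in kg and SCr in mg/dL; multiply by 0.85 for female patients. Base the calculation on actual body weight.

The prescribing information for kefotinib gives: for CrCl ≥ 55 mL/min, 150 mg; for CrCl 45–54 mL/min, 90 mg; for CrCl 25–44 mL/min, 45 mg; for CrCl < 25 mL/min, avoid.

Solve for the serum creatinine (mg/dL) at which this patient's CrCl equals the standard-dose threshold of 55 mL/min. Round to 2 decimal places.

0.56 mg/dL

Standard dose requires CrCl ≥ 55 mL/min.
Set (140 − 82) × 45 × 0.85 / (72 × SCr) = 55
SCr = (140 − 82) × 45 × 0.85 / (72 × 55) = 0.560 mg/dL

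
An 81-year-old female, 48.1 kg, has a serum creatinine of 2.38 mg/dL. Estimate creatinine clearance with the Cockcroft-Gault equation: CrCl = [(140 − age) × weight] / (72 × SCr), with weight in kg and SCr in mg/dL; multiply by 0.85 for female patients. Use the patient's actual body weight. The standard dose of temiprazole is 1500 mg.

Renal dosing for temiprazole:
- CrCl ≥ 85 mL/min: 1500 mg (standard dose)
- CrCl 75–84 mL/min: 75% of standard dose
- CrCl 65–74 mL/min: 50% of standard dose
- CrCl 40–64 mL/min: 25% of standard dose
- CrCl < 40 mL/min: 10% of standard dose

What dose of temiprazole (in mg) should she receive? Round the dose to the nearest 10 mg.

150 mg

CrCl = (140 − 81) × 48.1 / (72 × 2.38) × 0.85 = 2837.9 / 171.36 × 0.85 ≈ 14.1 mL/min
CrCl ≈ 14 mL/min → bracket < 40 mL/min.
10% of 1500 mg = 150 mg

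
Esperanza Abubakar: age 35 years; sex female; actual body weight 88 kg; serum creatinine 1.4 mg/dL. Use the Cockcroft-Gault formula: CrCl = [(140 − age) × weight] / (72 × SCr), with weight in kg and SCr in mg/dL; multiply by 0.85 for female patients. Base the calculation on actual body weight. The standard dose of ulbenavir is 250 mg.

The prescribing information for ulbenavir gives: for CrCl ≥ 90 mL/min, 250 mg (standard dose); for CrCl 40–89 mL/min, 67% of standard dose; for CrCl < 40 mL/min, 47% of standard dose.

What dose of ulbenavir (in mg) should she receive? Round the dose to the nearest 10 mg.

170 mg

CrCl = (140 − 35) × 88 / (72 × 1.4) × 0.85 = 9240.0 / 100.80 × 0.85 ≈ 77.9 mL/min
CrCl ≈ 78 mL/min → bracket 40–89 mL/min.
67% of 250 mg = 167.5 mg → 170 mg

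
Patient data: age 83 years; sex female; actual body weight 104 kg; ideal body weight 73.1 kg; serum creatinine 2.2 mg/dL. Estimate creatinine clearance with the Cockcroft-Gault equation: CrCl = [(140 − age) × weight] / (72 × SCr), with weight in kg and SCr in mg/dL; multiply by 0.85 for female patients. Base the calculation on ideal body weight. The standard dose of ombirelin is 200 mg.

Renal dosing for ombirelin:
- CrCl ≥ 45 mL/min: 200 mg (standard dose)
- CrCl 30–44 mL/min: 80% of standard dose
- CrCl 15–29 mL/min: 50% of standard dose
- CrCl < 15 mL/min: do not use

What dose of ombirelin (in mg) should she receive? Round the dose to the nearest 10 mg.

CrCl = (140 − 83) × 73.1 / (72 × 2.2) × 0.85 = 4166.7 / 158.40 × 0.85 ≈ 22.4 mL/min
CrCl ≈ 22 mL/min → bracket 15–29 mL/min.
50% of 200 mg = 100 mg

100 mg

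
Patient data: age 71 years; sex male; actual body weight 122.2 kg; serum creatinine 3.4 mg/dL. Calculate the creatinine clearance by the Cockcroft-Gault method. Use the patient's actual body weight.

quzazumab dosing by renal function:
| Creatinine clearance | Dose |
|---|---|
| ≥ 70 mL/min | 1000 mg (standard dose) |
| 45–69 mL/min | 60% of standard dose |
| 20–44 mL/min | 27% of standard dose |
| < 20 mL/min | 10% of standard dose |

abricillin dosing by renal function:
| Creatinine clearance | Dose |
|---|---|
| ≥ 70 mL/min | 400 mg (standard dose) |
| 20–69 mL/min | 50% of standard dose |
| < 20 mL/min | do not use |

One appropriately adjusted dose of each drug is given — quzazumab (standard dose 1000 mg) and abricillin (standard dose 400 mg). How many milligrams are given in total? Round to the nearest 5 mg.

470 mg

CrCl = (140 − 71) × 122.2 / (72 × 3.4) = 8431.8 / 244.80 ≈ 34.4 mL/min
CrCl ≈ 34 mL/min.
quzazumab: 20–44 mL/min → 27% of 1000 mg = 270 mg.
abricillin: 20–69 mL/min → 50% of 400 mg = 200 mg.
Total = 270 + 200 = 470 mg.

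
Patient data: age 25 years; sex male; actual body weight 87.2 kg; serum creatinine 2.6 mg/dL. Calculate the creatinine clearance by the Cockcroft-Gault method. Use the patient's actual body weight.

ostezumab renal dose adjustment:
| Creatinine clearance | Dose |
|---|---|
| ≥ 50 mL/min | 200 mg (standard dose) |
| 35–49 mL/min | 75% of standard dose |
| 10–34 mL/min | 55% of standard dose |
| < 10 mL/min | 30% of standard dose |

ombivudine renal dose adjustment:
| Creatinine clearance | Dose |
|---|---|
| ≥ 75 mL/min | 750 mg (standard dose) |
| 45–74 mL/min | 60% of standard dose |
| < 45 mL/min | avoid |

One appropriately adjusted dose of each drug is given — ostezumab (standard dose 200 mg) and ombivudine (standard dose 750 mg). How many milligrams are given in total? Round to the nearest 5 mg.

650 mg

CrCl = (140 − 25) × 87.2 / (72 × 2.6) = 10028.0 / 187.20 ≈ 53.6 mL/min
CrCl ≈ 54 mL/min.
ostezumab: ≥ 50 mL/min → 100% of 200 mg = 200 mg.
ombivudine: 45–74 mL/min → 60% of 750 mg = 450 mg.
Total = 200 + 450 = 650 mg.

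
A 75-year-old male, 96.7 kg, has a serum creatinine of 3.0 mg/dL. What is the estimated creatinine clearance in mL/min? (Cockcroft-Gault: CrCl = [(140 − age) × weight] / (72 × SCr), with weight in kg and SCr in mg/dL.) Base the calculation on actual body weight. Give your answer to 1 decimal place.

29.1 mL/min

CrCl = (140 − 75) × 96.7 / (72 × 3) = 6285.5 / 216.00 ≈ 29.1 mL/min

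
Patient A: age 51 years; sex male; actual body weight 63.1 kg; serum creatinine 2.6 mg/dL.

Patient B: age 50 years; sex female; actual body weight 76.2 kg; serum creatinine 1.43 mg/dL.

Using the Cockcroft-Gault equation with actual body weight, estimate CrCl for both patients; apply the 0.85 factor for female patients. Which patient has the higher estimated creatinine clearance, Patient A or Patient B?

Patient A: CrCl = (140 − 51) × 63.1 / (72 × 2.6) = 5615.9 / 187.20 ≈ 30.0 mL/min
Patient B: CrCl = (140 − 50) × 76.2 / (72 × 1.43) × 0.85 = 6858.0 / 102.96 × 0.85 ≈ 56.6 mL/min
30.0 vs 56.6 mL/min → Patient B is higher.

Patient B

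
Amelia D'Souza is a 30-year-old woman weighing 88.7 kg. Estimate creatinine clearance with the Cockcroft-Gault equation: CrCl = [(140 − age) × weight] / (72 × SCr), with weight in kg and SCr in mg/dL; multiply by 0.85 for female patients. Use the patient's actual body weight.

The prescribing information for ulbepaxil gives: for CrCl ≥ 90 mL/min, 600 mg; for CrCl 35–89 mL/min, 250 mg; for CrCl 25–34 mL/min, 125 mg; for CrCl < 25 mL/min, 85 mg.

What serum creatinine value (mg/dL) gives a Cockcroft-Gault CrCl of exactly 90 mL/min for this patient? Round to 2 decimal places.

Standard dose requires CrCl ≥ 90 mL/min.
Set (140 − 30) × 88.7 × 0.85 / (72 × SCr) = 90
SCr = (140 − 30) × 88.7 × 0.85 / (72 × 90) = 1.280 mg/dL

1.28 mg/dL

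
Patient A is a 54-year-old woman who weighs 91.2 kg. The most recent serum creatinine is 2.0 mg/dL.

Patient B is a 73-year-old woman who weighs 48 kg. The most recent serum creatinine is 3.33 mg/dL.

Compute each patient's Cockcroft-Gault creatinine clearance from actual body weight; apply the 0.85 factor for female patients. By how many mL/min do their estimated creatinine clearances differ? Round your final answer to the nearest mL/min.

Patient A: CrCl = (140 − 54) × 91.2 / (72 × 2) × 0.85 = 7843.2 / 144.00 × 0.85 ≈ 46.3 mL/min
Patient B: CrCl = (140 − 73) × 48 / (72 × 3.33) × 0.85 = 3216.0 / 239.76 × 0.85 ≈ 11.4 mL/min
|46.3 − 11.4| = 34.9 mL/min

35 mL/min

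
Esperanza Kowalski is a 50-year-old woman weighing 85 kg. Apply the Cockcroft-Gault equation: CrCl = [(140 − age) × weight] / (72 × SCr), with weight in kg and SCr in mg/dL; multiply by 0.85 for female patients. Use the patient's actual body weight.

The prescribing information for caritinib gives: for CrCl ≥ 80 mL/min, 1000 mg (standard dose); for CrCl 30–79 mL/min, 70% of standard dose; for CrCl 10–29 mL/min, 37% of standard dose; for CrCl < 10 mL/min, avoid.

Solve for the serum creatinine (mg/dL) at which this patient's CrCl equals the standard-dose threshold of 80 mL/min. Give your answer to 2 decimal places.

1.13 mg/dL

Standard dose requires CrCl ≥ 80 mL/min.
Set (140 − 50) × 85 × 0.85 / (72 × SCr) = 80
SCr = (140 − 50) × 85 × 0.85 / (72 × 80) = 1.129 mg/dL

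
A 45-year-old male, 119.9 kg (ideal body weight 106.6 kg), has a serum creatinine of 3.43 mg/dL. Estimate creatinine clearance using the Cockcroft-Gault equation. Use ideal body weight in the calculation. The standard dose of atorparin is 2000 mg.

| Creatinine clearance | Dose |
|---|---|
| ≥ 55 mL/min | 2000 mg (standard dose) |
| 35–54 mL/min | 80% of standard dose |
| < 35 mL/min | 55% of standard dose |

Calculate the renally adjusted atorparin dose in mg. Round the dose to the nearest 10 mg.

1600 mg

CrCl = (140 − 45) × 106.6 / (72 × 3.43) = 10127.0 / 246.96 ≈ 41.0 mL/min
CrCl ≈ 41 mL/min → bracket 35–54 mL/min.
80% of 2000 mg = 1600 mg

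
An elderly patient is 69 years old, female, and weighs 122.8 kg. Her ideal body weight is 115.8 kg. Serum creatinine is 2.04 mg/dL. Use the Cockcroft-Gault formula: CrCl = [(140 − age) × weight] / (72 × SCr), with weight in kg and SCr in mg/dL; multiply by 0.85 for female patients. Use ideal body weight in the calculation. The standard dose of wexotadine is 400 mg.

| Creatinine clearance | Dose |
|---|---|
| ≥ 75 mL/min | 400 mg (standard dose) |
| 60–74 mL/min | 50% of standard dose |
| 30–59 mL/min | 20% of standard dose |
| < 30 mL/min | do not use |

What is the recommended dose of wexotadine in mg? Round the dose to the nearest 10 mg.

CrCl = (140 − 69) × 115.8 / (72 × 2.04) × 0.85 = 8221.8 / 146.88 × 0.85 ≈ 47.6 mL/min
CrCl ≈ 48 mL/min → bracket 30–59 mL/min.
20% of 400 mg = 80 mg

80 mg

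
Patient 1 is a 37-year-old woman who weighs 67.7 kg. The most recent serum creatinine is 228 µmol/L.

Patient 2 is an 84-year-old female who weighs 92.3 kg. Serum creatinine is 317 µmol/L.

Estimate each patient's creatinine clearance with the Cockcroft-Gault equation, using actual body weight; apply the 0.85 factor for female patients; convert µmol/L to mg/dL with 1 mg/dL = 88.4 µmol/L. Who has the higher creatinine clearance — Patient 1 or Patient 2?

Patient 1

Patient 1: SCr = 228 / 88.4 = 2.579 mg/dL
Patient 1: CrCl = (140 − 37) × 67.7 / (72 × 2.579) × 0.85 = 6973.1 / 185.69 × 0.85 ≈ 31.9 mL/min
Patient 2: SCr = 317 / 88.4 = 3.586 mg/dL
Patient 2: CrCl = (140 − 84) × 92.3 / (72 × 3.586) × 0.85 = 5168.8 / 258.19 × 0.85 ≈ 17.0 mL/min
31.9 vs 17.0 mL/min → Patient 1 is higher.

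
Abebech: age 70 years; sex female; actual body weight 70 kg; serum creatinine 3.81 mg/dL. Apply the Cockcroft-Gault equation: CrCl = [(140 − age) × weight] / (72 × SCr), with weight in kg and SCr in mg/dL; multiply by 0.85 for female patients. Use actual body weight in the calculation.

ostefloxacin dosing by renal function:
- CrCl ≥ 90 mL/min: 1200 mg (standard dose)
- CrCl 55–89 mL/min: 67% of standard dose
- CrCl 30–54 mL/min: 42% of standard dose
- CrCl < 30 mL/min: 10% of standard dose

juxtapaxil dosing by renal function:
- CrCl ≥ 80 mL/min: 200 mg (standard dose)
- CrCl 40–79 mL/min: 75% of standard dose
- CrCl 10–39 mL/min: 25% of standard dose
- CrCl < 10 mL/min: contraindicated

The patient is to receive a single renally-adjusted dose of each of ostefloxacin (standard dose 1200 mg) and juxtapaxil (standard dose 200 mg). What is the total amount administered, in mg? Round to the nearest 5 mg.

170 mg

CrCl = (140 − 70) × 70 / (72 × 3.81) × 0.85 = 4900.0 / 274.32 × 0.85 ≈ 15.2 mL/min
CrCl ≈ 15 mL/min.
ostefloxacin: < 30 mL/min → 10% of 1200 mg = 120 mg.
juxtapaxil: 10–39 mL/min → 25% of 200 mg = 50 mg.
Total = 120 + 50 = 170 mg.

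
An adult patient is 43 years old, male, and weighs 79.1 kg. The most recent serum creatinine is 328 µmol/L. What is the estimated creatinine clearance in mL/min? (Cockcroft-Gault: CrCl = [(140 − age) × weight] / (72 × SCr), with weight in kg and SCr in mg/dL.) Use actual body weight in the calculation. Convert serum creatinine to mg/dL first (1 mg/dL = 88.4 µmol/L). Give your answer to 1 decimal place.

28.7 mL/min

SCr = 328 / 88.4 = 3.71 mg/dL
CrCl = (140 − 43) × 79.1 / (72 × 3.71) = 7672.7 / 267.12 ≈ 28.7 mL/min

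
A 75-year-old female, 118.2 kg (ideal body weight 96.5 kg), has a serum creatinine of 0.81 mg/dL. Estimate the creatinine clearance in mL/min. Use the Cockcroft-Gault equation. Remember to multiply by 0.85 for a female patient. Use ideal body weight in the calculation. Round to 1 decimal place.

CrCl = (140 − 75) × 96.5 / (72 × 0.81) × 0.85 = 6272.5 / 58.32 × 0.85 ≈ 91.4 mL/min

91.4 mL/min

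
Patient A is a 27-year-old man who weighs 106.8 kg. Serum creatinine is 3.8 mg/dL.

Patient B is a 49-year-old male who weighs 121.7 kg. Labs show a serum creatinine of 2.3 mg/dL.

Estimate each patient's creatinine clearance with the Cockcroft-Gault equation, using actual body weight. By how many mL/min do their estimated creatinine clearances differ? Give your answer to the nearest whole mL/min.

Patient A: CrCl = (140 − 27) × 106.8 / (72 × 3.8) = 12068.4 / 273.60 ≈ 44.1 mL/min
Patient B: CrCl = (140 − 49) × 121.7 / (72 × 2.3) = 11074.7 / 165.60 ≈ 66.9 mL/min
|44.1 − 66.9| = 22.8 mL/min

23 mL/min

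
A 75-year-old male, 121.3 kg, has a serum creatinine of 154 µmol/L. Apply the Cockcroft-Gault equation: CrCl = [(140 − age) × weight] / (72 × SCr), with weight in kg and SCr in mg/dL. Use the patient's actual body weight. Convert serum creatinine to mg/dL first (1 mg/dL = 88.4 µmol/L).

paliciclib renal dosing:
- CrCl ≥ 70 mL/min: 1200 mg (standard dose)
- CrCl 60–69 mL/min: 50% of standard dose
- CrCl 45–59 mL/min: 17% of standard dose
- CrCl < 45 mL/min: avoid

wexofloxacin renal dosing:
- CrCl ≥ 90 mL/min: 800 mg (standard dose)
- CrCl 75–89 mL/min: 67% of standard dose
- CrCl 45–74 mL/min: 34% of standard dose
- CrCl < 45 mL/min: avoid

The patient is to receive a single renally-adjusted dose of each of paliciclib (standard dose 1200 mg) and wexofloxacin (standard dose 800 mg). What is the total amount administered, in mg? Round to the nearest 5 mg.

SCr = 154 / 88.4 = 1.742 mg/dL
CrCl = (140 − 75) × 121.3 / (72 × 1.742) = 7884.5 / 125.42 ≈ 62.9 mL/min
CrCl ≈ 63 mL/min.
paliciclib: 60–69 mL/min → 50% of 1200 mg = 600 mg.
wexofloxacin: 45–74 mL/min → 34% of 800 mg = 272 mg.
Total = 600 + 272 = 872 mg.

870 mg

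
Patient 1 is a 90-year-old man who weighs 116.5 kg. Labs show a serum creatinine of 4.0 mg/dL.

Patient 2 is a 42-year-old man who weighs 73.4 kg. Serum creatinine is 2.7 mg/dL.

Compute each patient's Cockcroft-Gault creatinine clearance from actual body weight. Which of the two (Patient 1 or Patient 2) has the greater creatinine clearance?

Patient 2

Patient 1: CrCl = (140 − 90) × 116.5 / (72 × 4) = 5825.0 / 288.00 ≈ 20.2 mL/min
Patient 2: CrCl = (140 − 42) × 73.4 / (72 × 2.7) = 7193.2 / 194.40 ≈ 37.0 mL/min
20.2 vs 37.0 mL/min → Patient 2 is higher.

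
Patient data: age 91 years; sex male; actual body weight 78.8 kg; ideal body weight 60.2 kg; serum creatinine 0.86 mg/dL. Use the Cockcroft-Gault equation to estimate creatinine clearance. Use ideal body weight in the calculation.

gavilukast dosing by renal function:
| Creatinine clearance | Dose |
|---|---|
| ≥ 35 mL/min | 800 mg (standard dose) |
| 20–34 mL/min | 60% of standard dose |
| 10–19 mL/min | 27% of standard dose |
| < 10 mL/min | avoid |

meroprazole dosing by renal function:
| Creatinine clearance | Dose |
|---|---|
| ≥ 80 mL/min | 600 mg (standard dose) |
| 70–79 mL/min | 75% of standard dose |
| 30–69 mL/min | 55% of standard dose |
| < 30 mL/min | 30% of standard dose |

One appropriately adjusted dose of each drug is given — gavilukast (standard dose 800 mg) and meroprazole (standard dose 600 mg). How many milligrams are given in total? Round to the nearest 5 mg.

1130 mg

CrCl = (140 − 91) × 60.2 / (72 × 0.86) = 2949.8 / 61.92 ≈ 47.6 mL/min
CrCl ≈ 48 mL/min.
gavilukast: ≥ 35 mL/min → 100% of 800 mg = 800 mg.
meroprazole: 30–69 mL/min → 55% of 600 mg = 330 mg.
Total = 800 + 330 = 1130 mg.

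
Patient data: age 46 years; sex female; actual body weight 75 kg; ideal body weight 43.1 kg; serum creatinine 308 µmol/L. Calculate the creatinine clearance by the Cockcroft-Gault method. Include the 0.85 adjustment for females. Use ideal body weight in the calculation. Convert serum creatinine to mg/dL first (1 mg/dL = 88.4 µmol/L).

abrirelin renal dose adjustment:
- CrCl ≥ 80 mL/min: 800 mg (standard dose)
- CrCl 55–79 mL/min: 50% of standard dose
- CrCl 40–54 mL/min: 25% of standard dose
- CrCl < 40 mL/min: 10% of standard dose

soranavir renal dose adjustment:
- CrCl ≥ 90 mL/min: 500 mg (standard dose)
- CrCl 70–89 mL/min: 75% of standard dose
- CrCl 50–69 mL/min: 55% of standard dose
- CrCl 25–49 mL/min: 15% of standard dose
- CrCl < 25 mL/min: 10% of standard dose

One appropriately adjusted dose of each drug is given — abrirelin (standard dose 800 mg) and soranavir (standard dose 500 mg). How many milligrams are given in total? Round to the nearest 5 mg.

SCr = 308 / 88.4 = 3.484 mg/dL
CrCl = (140 − 46) × 43.1 / (72 × 3.484) × 0.85 = 4051.4 / 250.85 × 0.85 ≈ 13.7 mL/min
CrCl ≈ 14 mL/min.
abrirelin: < 40 mL/min → 10% of 800 mg = 80 mg.
soranavir: < 25 mL/min → 10% of 500 mg = 50 mg.
Total = 80 + 50 = 130 mg.

130 mg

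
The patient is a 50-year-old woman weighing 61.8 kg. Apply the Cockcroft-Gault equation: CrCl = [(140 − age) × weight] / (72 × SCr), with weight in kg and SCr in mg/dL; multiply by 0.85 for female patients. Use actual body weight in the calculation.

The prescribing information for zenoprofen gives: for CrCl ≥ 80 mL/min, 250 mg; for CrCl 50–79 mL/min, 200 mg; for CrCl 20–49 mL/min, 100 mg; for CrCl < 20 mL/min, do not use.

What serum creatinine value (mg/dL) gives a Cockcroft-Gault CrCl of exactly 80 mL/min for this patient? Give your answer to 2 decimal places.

0.82 mg/dL

Standard dose requires CrCl ≥ 80 mL/min.
Set (140 − 50) × 61.8 × 0.85 / (72 × SCr) = 80
SCr = (140 − 50) × 61.8 × 0.85 / (72 × 80) = 0.821 mg/dL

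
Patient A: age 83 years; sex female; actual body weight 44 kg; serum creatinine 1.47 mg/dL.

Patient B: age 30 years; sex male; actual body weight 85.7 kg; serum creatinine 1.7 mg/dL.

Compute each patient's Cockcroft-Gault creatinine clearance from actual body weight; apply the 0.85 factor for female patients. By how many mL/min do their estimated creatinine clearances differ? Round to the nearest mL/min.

57 mL/min

Patient A: CrCl = (140 − 83) × 44 / (72 × 1.47) × 0.85 = 2508.0 / 105.84 × 0.85 ≈ 20.1 mL/min
Patient B: CrCl = (140 − 30) × 85.7 / (72 × 1.7) = 9427.0 / 122.40 ≈ 77.0 mL/min
|20.1 − 77.0| = 56.9 mL/min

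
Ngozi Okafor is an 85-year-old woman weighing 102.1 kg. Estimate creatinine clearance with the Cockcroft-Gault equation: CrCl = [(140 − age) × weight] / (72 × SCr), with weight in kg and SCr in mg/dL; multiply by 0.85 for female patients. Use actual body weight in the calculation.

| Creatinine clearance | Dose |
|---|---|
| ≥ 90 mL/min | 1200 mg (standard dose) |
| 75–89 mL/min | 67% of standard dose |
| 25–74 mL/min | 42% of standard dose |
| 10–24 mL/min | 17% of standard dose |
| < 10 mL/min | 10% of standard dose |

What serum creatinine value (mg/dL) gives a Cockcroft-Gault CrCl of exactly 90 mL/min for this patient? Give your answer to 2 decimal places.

Standard dose requires CrCl ≥ 90 mL/min.
Set (140 − 85) × 102.1 × 0.85 / (72 × SCr) = 90
SCr = (140 − 85) × 102.1 × 0.85 / (72 × 90) = 0.737 mg/dL

0.74 mg/dL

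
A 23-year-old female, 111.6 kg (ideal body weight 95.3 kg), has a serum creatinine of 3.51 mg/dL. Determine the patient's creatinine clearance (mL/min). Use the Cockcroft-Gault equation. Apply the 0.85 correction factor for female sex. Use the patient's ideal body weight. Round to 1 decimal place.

37.5 mL/min

CrCl = (140 − 23) × 95.3 / (72 × 3.51) × 0.85 = 11150.1 / 252.72 × 0.85 ≈ 37.5 mL/min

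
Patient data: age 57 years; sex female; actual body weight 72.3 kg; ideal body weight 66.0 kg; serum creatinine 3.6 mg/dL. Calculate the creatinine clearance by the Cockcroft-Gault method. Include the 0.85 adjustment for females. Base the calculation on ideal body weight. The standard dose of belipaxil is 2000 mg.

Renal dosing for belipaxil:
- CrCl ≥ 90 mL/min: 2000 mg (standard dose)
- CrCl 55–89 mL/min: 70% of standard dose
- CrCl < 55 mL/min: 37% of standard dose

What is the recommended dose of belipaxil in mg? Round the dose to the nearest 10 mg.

CrCl = (140 − 57) × 66 / (72 × 3.6) × 0.85 = 5478.0 / 259.20 × 0.85 ≈ 18.0 mL/min
CrCl ≈ 18 mL/min → bracket < 55 mL/min.
37% of 2000 mg = 740 mg

740 mg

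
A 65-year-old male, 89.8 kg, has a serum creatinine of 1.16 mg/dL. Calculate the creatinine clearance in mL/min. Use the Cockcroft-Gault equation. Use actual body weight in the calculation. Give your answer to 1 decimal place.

80.6 mL/min

CrCl = (140 − 65) × 89.8 / (72 × 1.16) = 6735.0 / 83.52 ≈ 80.6 mL/min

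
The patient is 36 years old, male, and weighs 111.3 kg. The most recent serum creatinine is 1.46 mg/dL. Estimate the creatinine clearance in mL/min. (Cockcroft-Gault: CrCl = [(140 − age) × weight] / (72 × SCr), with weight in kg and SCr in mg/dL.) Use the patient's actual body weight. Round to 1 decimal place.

110.1 mL/min

CrCl = (140 − 36) × 111.3 / (72 × 1.46) = 11575.2 / 105.12 ≈ 110.1 mL/min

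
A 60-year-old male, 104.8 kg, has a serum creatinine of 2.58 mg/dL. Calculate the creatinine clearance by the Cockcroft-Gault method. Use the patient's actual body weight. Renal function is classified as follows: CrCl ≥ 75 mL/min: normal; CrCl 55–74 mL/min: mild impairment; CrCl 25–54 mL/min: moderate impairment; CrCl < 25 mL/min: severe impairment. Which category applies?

moderate impairment

CrCl = (140 − 60) × 104.8 / (72 × 2.58) = 8384.0 / 185.76 ≈ 45.1 mL/min
45 mL/min falls in the 'moderate impairment' range.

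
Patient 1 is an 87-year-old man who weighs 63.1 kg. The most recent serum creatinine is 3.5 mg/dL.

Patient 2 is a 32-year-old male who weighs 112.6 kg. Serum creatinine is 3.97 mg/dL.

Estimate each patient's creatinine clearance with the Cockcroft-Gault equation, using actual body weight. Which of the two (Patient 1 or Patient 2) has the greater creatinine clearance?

Patient 1: CrCl = (140 − 87) × 63.1 / (72 × 3.5) = 3344.3 / 252.00 ≈ 13.3 mL/min
Patient 2: CrCl = (140 − 32) × 112.6 / (72 × 3.97) = 12160.8 / 285.84 ≈ 42.5 mL/min
13.3 vs 42.5 mL/min → Patient 2 is higher.

Patient 2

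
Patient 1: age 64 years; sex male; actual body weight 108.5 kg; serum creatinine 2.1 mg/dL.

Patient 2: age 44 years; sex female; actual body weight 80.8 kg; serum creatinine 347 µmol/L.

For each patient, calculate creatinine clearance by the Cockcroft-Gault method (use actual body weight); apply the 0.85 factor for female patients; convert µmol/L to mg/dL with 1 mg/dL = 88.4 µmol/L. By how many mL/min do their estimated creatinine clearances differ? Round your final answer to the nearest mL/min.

31 mL/min

Patient 1: CrCl = (140 − 64) × 108.5 / (72 × 2.1) = 8246.0 / 151.20 ≈ 54.5 mL/min
Patient 2: SCr = 347 / 88.4 = 3.925 mg/dL
Patient 2: CrCl = (140 − 44) × 80.8 / (72 × 3.925) × 0.85 = 7756.8 / 282.60 × 0.85 ≈ 23.3 mL/min
|54.5 − 23.3| = 31.2 mL/min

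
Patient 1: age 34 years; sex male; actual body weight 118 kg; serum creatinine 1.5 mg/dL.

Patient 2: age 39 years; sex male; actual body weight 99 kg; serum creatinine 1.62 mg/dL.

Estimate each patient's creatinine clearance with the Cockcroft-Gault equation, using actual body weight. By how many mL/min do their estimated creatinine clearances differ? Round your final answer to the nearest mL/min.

30 mL/min

Patient 1: CrCl = (140 − 34) × 118 / (72 × 1.5) = 12508.0 / 108.00 ≈ 115.8 mL/min
Patient 2: CrCl = (140 − 39) × 99 / (72 × 1.62) = 9999.0 / 116.64 ≈ 85.7 mL/min
|115.8 − 85.7| = 30.1 mL/min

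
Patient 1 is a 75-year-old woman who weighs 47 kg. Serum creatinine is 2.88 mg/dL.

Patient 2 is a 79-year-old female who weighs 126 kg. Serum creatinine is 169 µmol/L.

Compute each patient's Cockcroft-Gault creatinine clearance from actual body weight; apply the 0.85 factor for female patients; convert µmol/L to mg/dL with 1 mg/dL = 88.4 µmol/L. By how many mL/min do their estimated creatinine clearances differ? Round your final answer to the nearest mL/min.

Patient 1: CrCl = (140 − 75) × 47 / (72 × 2.88) × 0.85 = 3055.0 / 207.36 × 0.85 ≈ 12.5 mL/min
Patient 2: SCr = 169 / 88.4 = 1.912 mg/dL
Patient 2: CrCl = (140 − 79) × 126 / (72 × 1.912) × 0.85 = 7686.0 / 137.66 × 0.85 ≈ 47.5 mL/min
|12.5 − 47.5| = 35.0 mL/min

35 mL/min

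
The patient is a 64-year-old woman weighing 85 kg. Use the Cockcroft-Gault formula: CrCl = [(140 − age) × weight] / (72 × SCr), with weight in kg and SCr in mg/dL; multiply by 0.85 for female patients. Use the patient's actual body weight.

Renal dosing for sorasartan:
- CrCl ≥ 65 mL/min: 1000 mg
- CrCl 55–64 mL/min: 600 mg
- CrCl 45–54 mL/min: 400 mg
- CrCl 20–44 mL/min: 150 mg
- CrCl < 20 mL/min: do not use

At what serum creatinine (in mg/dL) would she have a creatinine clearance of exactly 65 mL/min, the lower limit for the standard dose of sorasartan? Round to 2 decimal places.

Standard dose requires CrCl ≥ 65 mL/min.
Set (140 − 64) × 85 × 0.85 / (72 × SCr) = 65
SCr = (140 − 64) × 85 × 0.85 / (72 × 65) = 1.173 mg/dL

1.17 mg/dL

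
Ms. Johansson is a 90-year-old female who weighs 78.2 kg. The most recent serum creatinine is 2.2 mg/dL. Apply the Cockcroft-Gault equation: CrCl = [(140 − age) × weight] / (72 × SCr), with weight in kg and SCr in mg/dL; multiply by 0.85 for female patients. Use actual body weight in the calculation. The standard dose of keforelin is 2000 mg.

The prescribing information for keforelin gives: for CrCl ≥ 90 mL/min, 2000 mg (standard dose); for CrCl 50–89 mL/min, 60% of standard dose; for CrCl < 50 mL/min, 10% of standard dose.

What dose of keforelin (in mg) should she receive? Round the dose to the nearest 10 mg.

CrCl = (140 − 90) × 78.2 / (72 × 2.2) × 0.85 = 3910.0 / 158.40 × 0.85 ≈ 21.0 mL/min
CrCl ≈ 21 mL/min → bracket < 50 mL/min.
10% of 2000 mg = 200 mg

200 mg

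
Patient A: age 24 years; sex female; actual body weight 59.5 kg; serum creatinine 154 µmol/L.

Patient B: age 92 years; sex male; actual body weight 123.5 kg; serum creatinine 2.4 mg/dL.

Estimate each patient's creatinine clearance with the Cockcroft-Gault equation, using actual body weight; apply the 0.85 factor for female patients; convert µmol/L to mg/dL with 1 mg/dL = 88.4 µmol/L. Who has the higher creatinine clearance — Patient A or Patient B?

Patient A

Patient A: SCr = 154 / 88.4 = 1.742 mg/dL
Patient A: CrCl = (140 − 24) × 59.5 / (72 × 1.742) × 0.85 = 6902.0 / 125.42 × 0.85 ≈ 46.8 mL/min
Patient B: CrCl = (140 − 92) × 123.5 / (72 × 2.4) = 5928.0 / 172.80 ≈ 34.3 mL/min
46.8 vs 34.3 mL/min → Patient A is higher.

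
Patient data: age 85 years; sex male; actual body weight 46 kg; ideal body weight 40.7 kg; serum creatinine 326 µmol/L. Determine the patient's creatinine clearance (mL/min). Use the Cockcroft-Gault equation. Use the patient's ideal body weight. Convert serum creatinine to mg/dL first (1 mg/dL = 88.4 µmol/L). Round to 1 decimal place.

SCr = 326 / 88.4 = 3.688 mg/dL
CrCl = (140 − 85) × 40.7 / (72 × 3.688) = 2238.5 / 265.54 ≈ 8.4 mL/min

8.4 mL/min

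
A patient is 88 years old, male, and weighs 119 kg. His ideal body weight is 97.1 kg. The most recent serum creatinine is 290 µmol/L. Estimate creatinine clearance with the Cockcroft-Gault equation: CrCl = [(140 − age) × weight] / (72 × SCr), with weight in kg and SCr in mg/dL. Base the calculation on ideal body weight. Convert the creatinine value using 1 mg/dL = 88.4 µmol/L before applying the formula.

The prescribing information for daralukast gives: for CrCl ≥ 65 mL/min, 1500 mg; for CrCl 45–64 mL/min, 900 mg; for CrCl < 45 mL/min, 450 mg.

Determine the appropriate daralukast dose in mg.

SCr = 290 / 88.4 = 3.281 mg/dL
CrCl = (140 − 88) × 97.1 / (72 × 3.281) = 5049.2 / 236.23 ≈ 21.4 mL/min
CrCl ≈ 21 mL/min → bracket < 45 mL/min.
Dose for this bracket: 450 mg.

450 mg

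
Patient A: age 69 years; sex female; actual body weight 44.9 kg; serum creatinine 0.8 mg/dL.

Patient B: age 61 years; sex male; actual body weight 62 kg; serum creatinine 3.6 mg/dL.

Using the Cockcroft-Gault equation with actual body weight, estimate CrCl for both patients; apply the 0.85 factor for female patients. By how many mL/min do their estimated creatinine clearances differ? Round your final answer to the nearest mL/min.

Patient A: CrCl = (140 − 69) × 44.9 / (72 × 0.8) × 0.85 = 3187.9 / 57.60 × 0.85 ≈ 47.0 mL/min
Patient B: CrCl = (140 − 61) × 62 / (72 × 3.6) = 4898.0 / 259.20 ≈ 18.9 mL/min
|47.0 − 18.9| = 28.1 mL/min

28 mL/min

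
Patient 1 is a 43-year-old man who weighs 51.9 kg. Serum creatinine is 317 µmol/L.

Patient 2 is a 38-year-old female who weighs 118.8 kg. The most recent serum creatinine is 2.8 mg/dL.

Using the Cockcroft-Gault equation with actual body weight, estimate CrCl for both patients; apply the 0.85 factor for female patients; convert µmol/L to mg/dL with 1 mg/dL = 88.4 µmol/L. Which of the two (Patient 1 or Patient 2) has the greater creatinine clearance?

Patient 1: SCr = 317 / 88.4 = 3.586 mg/dL
Patient 1: CrCl = (140 − 43) × 51.9 / (72 × 3.586) = 5034.3 / 258.19 ≈ 19.5 mL/min
Patient 2: CrCl = (140 − 38) × 118.8 / (72 × 2.8) × 0.85 = 12117.6 / 201.60 × 0.85 ≈ 51.1 mL/min
19.5 vs 51.1 mL/min → Patient 2 is higher.

Patient 2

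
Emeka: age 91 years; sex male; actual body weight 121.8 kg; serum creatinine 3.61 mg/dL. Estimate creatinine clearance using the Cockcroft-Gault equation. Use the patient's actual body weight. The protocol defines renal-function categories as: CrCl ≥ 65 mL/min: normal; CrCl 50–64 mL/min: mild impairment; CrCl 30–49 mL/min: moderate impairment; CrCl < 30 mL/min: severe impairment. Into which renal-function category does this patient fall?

CrCl = (140 − 91) × 121.8 / (72 × 3.61) = 5968.2 / 259.92 ≈ 23.0 mL/min
23 mL/min falls in the 'severe impairment' range.

severe impairment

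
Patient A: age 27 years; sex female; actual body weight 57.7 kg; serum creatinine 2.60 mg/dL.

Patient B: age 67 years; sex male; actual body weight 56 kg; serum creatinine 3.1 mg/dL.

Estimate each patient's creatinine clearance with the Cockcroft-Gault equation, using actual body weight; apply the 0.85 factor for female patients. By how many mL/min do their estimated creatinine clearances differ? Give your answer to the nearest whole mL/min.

11 mL/min

Patient A: CrCl = (140 − 27) × 57.7 / (72 × 2.6) × 0.85 = 6520.1 / 187.20 × 0.85 ≈ 29.6 mL/min
Patient B: CrCl = (140 − 67) × 56 / (72 × 3.1) = 4088.0 / 223.20 ≈ 18.3 mL/min
|29.6 − 18.3| = 11.3 mL/min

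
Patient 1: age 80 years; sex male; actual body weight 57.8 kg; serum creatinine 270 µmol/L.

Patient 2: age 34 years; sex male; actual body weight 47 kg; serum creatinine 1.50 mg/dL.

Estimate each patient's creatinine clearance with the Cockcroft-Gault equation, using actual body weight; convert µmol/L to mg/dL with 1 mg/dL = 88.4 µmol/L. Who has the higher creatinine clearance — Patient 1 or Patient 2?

Patient 2

Patient 1: SCr = 270 / 88.4 = 3.054 mg/dL
Patient 1: CrCl = (140 − 80) × 57.8 / (72 × 3.054) = 3468.0 / 219.89 ≈ 15.8 mL/min
Patient 2: CrCl = (140 − 34) × 47 / (72 × 1.5) = 4982.0 / 108.00 ≈ 46.1 mL/min
15.8 vs 46.1 mL/min → Patient 2 is higher.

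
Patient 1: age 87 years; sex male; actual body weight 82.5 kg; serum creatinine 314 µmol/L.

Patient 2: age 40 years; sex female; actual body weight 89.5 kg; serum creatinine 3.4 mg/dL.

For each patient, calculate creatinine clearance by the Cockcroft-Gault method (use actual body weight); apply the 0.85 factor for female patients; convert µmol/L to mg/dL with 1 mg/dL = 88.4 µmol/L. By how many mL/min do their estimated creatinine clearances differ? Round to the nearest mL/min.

14 mL/min

Patient 1: SCr = 314 / 88.4 = 3.552 mg/dL
Patient 1: CrCl = (140 − 87) × 82.5 / (72 × 3.552) = 4372.5 / 255.74 ≈ 17.1 mL/min
Patient 2: CrCl = (140 − 40) × 89.5 / (72 × 3.4) × 0.85 = 8950.0 / 244.80 × 0.85 ≈ 31.1 mL/min
|17.1 − 31.1| = 14.0 mL/min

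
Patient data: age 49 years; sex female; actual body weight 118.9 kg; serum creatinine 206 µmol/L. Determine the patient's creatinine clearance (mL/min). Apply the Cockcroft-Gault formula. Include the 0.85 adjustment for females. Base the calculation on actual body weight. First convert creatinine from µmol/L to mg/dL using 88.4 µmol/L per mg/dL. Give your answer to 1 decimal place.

54.8 mL/min

SCr = 206 / 88.4 = 2.33 mg/dL
CrCl = (140 − 49) × 118.9 / (72 × 2.33) × 0.85 = 10819.9 / 167.76 × 0.85 ≈ 54.8 mL/min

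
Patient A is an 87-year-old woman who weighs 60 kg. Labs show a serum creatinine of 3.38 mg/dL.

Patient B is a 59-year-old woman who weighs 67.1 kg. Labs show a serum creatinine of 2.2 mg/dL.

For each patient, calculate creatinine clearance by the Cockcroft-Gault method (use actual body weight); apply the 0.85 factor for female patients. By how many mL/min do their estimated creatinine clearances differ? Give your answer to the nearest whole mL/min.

Patient A: CrCl = (140 − 87) × 60 / (72 × 3.38) × 0.85 = 3180.0 / 243.36 × 0.85 ≈ 11.1 mL/min
Patient B: CrCl = (140 − 59) × 67.1 / (72 × 2.2) × 0.85 = 5435.1 / 158.40 × 0.85 ≈ 29.2 mL/min
|11.1 − 29.2| = 18.1 mL/min

18 mL/min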